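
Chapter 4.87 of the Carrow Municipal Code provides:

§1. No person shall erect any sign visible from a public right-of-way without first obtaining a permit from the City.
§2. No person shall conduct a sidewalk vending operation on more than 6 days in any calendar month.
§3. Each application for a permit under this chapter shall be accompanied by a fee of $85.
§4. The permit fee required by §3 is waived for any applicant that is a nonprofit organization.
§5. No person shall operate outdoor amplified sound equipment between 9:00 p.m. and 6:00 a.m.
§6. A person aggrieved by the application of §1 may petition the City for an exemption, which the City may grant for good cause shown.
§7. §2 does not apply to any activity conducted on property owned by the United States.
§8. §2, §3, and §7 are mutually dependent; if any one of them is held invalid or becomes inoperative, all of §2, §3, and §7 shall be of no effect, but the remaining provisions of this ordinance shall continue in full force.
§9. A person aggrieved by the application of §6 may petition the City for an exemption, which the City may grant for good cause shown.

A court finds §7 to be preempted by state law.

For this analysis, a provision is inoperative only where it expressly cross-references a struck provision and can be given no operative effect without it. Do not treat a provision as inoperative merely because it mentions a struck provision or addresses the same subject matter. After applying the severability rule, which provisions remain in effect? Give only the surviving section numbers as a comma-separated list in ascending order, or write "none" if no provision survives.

1, 5, 6, 8, 9

§7 is struck. Nothing else in the ordinance is defined by reference to §7. §8 declares §2, §3, and §7 mutually dependent; since one of them has fallen, all of them are of no effect. That brings down §2 and §3 as well. §4 in turn depends solely on a provision now struck and likewise falls. The remainder continues in force under §8. §1, §5, §6, §8, and §9 remain in effect.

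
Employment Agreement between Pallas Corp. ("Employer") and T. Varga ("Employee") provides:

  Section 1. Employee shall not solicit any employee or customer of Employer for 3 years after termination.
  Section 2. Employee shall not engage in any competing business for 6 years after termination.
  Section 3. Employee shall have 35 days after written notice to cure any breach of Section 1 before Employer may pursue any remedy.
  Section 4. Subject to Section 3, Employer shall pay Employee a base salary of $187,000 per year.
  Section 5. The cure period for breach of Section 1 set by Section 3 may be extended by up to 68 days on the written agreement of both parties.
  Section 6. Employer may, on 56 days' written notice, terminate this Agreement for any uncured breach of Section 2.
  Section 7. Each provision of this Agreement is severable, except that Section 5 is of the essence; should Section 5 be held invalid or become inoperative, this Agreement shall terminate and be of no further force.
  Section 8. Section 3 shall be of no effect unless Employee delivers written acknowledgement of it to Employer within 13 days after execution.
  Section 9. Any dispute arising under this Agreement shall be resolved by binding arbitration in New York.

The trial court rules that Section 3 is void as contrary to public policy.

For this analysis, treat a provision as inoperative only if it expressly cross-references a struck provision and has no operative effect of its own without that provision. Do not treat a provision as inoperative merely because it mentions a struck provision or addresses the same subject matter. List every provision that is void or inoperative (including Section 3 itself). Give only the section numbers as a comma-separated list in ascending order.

Section 3 is struck. The whole of Section 5 is the extension of the cure period for breach of Section 1, defined by reference to Section 3, so Section 5 cannot stand once Section 3 is removed. Section 8 merely fixes the acknowledgement condition for Section 3; with Section 3 gone it has nothing to operate on and falls away. Section 7 makes Section 5 an essential term, and Section 5 has been rendered inoperative by the cascade; under Section 7, the entire Agreement is therefore void. No provision of the Agreement survives.

1, 2, 3, 4, 5, 6, 7, 8, 9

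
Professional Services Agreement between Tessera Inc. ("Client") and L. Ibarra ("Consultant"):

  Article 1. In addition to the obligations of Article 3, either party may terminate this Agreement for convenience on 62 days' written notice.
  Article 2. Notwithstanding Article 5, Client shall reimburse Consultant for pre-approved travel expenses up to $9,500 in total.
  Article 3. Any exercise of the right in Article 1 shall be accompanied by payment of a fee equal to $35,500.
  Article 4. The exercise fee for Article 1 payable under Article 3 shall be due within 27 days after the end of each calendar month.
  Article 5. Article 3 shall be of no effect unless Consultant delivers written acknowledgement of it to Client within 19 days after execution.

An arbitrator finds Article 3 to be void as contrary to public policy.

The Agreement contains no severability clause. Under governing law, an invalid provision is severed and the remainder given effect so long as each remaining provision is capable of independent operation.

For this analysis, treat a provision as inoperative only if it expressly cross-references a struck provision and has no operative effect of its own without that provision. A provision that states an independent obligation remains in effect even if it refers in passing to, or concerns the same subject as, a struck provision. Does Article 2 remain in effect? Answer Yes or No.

Article 3 is struck. The whole of Article 4 is the payment deadline for the exercise fee for Article 1, defined by reference to Article 3, so Article 4 cannot stand once Article 3 is removed. Article 5 has no operative effect of its own apart from Article 3 and is therefore inoperative. Article 1 mentions Article 3 but its own obligation stands independently of Article 3, so Article 1 is not affected. Although Article 2 refers to Article 5, its operative terms do not depend on Article 5, so it remains in effect. Under the stated default rule, only provisions that cannot operate independently fall away; the rest are enforced. The provisions still in force are Article 1 and Article 2. Article 2 is among the surviving provisions, so the answer is yes.

Yes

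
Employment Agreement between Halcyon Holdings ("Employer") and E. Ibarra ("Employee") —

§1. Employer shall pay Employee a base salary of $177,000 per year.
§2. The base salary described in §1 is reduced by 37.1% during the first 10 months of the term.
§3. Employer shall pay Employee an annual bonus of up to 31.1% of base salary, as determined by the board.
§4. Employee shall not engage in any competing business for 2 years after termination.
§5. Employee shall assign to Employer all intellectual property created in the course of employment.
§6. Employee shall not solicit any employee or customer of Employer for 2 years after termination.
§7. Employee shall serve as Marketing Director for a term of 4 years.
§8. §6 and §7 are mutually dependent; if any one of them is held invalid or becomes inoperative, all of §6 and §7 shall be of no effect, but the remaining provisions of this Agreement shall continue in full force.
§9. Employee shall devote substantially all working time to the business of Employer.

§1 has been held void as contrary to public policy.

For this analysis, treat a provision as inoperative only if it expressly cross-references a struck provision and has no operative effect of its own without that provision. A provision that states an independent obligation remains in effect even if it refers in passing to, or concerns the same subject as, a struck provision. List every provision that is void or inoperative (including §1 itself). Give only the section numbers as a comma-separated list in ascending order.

1, 2

§1 is struck. §2 operates only by reference to §1, so it falls with §1. §8 ties §6 and §7 together, but none of those is affected here; the remaining provisions continue in force under §8. §3, §4, §5, §6, §7, §8, and §9 remain in effect.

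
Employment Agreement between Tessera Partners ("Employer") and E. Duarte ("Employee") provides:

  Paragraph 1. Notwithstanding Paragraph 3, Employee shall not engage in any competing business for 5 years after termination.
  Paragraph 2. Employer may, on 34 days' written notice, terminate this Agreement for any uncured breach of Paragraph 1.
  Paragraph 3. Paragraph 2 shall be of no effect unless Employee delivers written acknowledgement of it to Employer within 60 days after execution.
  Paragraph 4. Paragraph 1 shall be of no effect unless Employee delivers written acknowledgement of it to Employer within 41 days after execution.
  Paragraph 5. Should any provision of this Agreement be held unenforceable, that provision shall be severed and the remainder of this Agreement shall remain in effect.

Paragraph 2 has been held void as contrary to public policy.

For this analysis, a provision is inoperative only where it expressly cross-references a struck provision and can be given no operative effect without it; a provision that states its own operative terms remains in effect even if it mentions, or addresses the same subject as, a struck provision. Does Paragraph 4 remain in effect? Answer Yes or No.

Yes

Paragraph 2 is struck. The only function of Paragraph 3 is the acknowledgement condition for Paragraph 2, so it cannot stand once Paragraph 2 is removed. Although Paragraph 1 refers to Paragraph 3, its operative terms do not depend on Paragraph 3, so it remains in effect. Under the severability clause in Paragraph 5, the remaining provisions continue in force. Paragraph 1, Paragraph 4, and Paragraph 5 remain in effect. Paragraph 4 is among the surviving provisions, so the answer is yes.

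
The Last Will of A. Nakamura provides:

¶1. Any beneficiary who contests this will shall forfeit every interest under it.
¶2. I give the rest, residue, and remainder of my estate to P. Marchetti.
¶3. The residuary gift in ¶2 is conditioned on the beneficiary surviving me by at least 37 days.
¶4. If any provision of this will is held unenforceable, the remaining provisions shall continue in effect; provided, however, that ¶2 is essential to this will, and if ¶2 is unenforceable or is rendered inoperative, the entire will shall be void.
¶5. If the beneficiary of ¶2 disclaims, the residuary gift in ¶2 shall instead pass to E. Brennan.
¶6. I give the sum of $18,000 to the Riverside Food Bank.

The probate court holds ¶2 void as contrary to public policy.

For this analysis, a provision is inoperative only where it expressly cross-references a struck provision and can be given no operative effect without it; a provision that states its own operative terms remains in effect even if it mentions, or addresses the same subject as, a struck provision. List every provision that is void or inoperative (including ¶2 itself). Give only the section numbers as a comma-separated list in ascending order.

1, 2, 3, 4, 5, 6

¶2 is struck. ¶3 operates only by reference to ¶2, so it falls with ¶2. ¶5 merely fixes the alternative disposition for ¶2; with ¶2 gone it has nothing to operate on and falls away. ¶4 makes ¶2 an essential term, and ¶2 is the provision held invalid; under ¶4, the entire will is therefore void. No provision of the will survives.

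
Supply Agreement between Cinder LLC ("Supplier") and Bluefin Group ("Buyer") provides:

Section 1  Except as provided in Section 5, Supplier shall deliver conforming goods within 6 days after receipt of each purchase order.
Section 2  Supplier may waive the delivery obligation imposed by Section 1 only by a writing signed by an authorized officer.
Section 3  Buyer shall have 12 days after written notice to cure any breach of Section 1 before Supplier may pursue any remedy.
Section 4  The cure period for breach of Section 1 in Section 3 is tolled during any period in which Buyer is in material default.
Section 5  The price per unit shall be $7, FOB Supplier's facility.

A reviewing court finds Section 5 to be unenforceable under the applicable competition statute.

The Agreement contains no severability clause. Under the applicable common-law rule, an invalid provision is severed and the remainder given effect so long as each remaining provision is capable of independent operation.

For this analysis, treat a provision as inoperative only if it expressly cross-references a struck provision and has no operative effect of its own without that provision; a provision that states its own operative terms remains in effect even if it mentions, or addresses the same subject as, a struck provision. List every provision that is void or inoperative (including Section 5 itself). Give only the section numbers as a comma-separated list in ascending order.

5

Section 5 is struck. Section 1 mentions Section 5 but its own obligation stands independently of Section 5, so Section 1 is not affected. Nothing else in the Agreement is defined by reference to Section 5. With no severability clause, the stated default rule severs what cannot stand and enforces each remaining provision that can operate on its own. Section 1, Section 2, Section 3, and Section 4 remain in effect.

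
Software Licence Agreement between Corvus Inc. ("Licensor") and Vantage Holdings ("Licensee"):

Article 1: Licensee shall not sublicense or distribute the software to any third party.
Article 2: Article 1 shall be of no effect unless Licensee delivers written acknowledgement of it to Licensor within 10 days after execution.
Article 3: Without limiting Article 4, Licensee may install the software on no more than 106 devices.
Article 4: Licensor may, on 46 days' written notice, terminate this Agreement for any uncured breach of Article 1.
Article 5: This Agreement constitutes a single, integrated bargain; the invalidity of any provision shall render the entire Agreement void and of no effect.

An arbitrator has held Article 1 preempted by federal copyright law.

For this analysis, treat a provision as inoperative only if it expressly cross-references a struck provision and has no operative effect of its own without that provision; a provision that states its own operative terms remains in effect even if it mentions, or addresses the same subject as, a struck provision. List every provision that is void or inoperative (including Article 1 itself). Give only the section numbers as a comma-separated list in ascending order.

Article 1 is struck. Article 2 merely fixes the acknowledgement condition for Article 1; with Article 1 gone it has nothing to operate on and falls away. Article 4 merely fixes the termination right for breach of Article 1; with Article 1 gone it has nothing to operate on and falls away. Article 5 provides that the Agreement is not severable, so the invalidity of any one provision voids the entire Agreement. No provision of the Agreement survives.

1, 2, 3, 4, 5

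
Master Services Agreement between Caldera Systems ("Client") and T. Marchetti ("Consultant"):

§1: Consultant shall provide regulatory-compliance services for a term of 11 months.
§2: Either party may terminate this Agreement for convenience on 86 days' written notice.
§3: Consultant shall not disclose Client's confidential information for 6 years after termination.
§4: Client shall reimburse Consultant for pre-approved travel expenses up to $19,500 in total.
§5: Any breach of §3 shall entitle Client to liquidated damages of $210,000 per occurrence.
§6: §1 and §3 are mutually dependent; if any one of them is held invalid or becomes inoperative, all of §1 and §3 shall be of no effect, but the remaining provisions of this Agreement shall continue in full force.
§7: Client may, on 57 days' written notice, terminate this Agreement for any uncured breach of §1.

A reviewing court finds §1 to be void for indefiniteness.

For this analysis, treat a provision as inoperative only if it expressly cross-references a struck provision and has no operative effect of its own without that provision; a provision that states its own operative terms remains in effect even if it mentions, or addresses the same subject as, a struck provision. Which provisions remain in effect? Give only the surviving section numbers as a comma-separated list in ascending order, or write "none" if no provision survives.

2, 4, 6

§1 is struck. §7 merely fixes the termination right for breach of §1; with §1 gone it has nothing to operate on and falls away. §6 declares §1 and §3 mutually dependent; since one of them has fallen, all of them are of no effect. That brings down §3 as well. §5 in turn depends solely on a provision now struck and likewise falls. The remainder continues in force under §6. §2, §4, and §6 remain in effect.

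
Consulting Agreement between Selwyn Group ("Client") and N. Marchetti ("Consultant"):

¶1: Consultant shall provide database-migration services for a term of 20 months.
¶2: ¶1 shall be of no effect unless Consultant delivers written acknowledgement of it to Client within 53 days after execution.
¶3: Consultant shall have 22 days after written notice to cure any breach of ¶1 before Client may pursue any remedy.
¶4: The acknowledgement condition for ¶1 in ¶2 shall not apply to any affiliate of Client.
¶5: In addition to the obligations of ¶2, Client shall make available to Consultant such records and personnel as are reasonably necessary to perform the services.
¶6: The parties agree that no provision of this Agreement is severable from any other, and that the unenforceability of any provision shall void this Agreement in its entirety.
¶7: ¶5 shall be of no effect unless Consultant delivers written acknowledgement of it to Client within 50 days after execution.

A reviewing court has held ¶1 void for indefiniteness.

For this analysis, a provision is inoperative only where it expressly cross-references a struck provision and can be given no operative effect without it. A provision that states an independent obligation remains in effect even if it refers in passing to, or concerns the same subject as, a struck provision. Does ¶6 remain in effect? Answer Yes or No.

No

¶1 is struck. ¶2 merely fixes the acknowledgement condition for ¶1; with ¶1 gone it has nothing to operate on and falls away. The only function of ¶3 is the cure period for breach of ¶1, so it cannot stand once ¶1 is removed. ¶4 operates only by reference to ¶2, so it falls with ¶2. ¶6 provides that the Agreement is not severable, so the invalidity of any one provision voids the entire Agreement. No provision of the Agreement survives. ¶6 is among the inoperative provisions, so the answer is no.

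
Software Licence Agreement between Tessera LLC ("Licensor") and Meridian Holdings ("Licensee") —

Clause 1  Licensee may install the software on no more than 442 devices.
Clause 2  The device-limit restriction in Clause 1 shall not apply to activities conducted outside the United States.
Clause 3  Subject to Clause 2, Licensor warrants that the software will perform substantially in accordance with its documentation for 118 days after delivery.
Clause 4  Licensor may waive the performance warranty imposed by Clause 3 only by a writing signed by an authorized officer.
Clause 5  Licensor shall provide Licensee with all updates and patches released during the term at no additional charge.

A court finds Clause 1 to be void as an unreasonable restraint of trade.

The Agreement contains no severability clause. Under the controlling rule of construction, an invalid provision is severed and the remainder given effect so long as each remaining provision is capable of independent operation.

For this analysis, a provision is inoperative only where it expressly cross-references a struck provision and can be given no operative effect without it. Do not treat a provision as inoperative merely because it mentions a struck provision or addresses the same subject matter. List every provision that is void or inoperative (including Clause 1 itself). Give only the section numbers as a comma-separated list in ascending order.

Clause 1 is struck. Clause 2 operates only by reference to Clause 1, so it falls with Clause 1. Clause 3 mentions Clause 2 but its own obligation stands independently of Clause 2, so Clause 3 is not affected. Under the stated default rule, only provisions that cannot operate independently fall away; the rest are enforced. Clause 3, Clause 4, and Clause 5 remain in effect.

1, 2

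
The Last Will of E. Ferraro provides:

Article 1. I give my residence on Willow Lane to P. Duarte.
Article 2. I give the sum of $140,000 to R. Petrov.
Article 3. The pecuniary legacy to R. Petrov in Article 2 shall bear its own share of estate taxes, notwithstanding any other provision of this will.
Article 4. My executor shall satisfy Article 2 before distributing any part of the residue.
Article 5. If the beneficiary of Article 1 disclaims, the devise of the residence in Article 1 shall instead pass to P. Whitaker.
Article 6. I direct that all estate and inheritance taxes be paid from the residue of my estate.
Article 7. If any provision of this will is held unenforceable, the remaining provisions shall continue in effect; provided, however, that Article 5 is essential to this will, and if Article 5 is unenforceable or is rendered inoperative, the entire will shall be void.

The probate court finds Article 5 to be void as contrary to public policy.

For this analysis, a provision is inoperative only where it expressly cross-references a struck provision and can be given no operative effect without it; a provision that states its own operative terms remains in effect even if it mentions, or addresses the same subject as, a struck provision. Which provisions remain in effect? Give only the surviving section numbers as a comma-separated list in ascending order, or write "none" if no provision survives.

Article 5 is struck. Nothing else in the will is defined by reference to Article 5. Article 7 makes Article 5 an essential term, and Article 5 is the provision held invalid; under Article 7, the entire will is therefore void. No provision of the will survives.

none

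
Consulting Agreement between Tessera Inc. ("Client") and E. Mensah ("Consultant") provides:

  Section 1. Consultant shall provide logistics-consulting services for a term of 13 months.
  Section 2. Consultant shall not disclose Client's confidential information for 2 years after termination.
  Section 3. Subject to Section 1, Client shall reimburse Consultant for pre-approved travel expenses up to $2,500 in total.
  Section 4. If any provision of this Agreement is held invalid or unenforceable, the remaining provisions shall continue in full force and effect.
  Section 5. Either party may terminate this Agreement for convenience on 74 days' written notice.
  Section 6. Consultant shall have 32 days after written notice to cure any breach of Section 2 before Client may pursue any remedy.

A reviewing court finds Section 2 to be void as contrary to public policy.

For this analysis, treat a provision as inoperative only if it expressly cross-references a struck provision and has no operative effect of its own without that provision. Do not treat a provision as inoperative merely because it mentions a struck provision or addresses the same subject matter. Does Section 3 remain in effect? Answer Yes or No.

Yes

Section 2 is struck. Section 6 operates only by reference to Section 2, so it falls with Section 2. Under the severability clause in Section 4, the remaining provisions continue in force. Section 1, Section 3, Section 4, and Section 5 remain in effect. Section 3 is among the surviving provisions, so the answer is yes.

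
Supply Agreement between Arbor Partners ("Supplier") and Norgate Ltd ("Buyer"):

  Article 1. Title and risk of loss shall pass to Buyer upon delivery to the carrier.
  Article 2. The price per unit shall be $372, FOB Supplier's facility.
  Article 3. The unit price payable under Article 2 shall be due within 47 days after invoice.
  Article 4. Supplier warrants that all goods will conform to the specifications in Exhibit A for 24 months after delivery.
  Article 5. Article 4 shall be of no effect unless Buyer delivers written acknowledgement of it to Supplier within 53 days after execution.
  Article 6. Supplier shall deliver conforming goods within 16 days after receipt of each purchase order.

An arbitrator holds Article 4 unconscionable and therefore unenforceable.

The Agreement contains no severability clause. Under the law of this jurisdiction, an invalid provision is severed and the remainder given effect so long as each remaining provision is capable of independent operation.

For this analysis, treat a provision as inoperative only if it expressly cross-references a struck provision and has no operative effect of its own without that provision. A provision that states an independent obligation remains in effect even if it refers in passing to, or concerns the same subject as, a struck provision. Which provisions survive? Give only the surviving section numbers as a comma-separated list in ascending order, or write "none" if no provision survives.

Article 4 is struck. Article 5 merely fixes the acknowledgement condition for Article 4; with Article 4 gone it has nothing to operate on and falls away. Under the stated default rule, only provisions that cannot operate independently fall away; the rest are enforced. The provisions still in force are Article 1, Article 2, Article 3, and Article 6.

1, 2, 3, 6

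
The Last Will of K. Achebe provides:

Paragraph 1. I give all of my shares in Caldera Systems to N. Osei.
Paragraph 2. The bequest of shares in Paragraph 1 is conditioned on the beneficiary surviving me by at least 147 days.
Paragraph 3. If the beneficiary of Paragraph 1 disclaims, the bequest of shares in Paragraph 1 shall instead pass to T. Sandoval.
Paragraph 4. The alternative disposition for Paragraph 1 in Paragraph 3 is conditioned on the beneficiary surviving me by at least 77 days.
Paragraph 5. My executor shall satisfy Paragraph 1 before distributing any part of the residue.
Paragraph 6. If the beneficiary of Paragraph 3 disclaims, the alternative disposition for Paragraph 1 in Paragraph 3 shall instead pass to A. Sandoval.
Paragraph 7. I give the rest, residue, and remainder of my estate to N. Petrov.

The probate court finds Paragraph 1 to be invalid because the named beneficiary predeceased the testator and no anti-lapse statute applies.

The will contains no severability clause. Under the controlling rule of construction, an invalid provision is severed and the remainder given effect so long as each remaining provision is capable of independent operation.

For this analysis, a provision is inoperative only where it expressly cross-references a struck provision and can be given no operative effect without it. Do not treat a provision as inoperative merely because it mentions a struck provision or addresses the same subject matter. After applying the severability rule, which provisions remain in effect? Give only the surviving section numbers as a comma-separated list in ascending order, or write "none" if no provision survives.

7

Paragraph 1 is struck. Paragraph 2 has no operative effect of its own apart from Paragraph 1 and is therefore inoperative. Paragraph 3 operates only by reference to Paragraph 1, so it falls with Paragraph 1. Paragraph 5 operates only by reference to Paragraph 1, so it falls with Paragraph 1. Paragraph 4 has no operative effect of its own apart from Paragraph 3 and is therefore inoperative. Paragraph 6 operates only by reference to Paragraph 3, so it falls with Paragraph 3. Under the stated default rule, only provisions that cannot operate independently fall away; the rest are enforced. Only Paragraph 7 remains in effect.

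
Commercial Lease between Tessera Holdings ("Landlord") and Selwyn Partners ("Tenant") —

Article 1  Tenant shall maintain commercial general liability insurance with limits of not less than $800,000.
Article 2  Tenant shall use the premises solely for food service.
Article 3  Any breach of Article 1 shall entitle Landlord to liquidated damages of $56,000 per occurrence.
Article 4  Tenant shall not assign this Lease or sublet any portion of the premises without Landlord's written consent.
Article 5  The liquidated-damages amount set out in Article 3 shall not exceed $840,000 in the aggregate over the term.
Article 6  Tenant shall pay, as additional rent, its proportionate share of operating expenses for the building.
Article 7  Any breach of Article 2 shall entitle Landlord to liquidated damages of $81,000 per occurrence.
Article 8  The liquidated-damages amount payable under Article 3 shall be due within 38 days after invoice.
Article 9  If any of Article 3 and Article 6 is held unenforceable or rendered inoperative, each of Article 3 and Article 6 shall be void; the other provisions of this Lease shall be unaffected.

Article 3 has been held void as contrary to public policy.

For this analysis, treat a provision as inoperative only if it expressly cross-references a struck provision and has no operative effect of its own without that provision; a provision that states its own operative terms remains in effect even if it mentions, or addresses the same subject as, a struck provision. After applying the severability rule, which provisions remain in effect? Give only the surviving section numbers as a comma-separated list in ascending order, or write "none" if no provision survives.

Article 3 is struck. Article 5 does nothing except set the aggregate cap on the liquidated-damages amount by reference to Article 3; with Article 3 gone it has no independent effect and is inoperative. The whole of Article 8 is the payment deadline for the liquidated-damages amount, defined by reference to Article 3, so Article 8 cannot stand once Article 3 is removed. Article 9 declares Article 3 and Article 6 mutually dependent; since one of them has fallen, all of them are of no effect. That brings down Article 6 as well. The remainder continues in force under Article 9. That leaves Article 1, Article 2, Article 4, Article 7, and Article 9 in effect.

1, 2, 4, 7, 9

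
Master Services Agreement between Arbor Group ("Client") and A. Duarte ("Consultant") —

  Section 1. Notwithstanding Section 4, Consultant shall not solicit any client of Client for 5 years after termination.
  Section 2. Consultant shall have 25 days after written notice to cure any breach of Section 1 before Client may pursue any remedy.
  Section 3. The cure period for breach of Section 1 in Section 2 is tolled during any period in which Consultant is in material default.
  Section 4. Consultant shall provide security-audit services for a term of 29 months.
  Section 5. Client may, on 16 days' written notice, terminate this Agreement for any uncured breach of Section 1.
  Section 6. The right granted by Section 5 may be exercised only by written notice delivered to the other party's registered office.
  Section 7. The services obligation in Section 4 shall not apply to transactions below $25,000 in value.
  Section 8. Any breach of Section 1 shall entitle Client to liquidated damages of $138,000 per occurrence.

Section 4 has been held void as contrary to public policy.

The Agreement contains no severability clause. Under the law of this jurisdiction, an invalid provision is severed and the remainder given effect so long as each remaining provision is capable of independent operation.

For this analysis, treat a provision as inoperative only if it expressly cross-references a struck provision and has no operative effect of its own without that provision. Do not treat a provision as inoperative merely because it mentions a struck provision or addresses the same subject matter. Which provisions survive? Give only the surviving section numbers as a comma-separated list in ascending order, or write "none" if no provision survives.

1, 2, 3, 5, 6, 8

Section 4 is struck. Section 7 operates only by reference to Section 4, so it falls with Section 4. Section 1 mentions Section 4 but its own obligation stands independently of Section 4, so Section 1 is not affected. Under the stated default rule, only provisions that cannot operate independently fall away; the rest are enforced. That leaves Section 1, Section 2, Section 3, Section 5, Section 6, and Section 8 in effect.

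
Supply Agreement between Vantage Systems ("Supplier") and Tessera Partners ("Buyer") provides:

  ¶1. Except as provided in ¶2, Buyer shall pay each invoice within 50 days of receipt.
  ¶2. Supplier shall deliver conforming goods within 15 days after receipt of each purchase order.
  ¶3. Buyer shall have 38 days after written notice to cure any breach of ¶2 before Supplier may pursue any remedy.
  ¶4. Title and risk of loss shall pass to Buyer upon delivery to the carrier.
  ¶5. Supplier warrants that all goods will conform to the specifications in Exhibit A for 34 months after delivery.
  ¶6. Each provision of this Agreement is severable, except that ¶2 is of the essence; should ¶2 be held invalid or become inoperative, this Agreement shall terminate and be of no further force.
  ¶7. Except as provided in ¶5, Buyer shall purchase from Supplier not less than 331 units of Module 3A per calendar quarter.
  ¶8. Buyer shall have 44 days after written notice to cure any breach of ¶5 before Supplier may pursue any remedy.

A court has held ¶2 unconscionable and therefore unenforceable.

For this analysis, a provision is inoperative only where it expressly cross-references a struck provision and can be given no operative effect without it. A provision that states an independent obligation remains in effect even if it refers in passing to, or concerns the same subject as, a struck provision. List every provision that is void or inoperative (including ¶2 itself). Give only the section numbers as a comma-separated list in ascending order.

¶2 is struck. The only function of ¶3 is the cure period for breach of ¶2, so it cannot stand once ¶2 is removed. ¶6 makes ¶2 an essential term, and ¶2 is the provision held invalid; under ¶6, the entire Agreement is therefore void. No provision of the Agreement survives.

1, 2, 3, 4, 5, 6, 7, 8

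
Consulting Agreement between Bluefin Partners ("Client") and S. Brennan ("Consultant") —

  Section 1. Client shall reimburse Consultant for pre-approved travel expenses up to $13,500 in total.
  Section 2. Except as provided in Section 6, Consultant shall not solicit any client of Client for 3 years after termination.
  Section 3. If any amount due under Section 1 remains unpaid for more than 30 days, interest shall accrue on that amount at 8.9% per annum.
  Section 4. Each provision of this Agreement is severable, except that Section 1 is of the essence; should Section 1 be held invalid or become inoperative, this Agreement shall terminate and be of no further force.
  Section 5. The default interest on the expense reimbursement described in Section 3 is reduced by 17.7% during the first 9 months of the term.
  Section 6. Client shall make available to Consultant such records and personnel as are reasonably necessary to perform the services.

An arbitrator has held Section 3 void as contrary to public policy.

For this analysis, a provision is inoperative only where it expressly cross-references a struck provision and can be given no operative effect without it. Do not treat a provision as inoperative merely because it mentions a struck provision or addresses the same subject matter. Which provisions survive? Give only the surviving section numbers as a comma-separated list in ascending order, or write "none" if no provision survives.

1, 2, 4, 6

Section 3 is struck. Section 5 operates only by reference to Section 3, so it falls with Section 3. Section 4 makes Section 1 an essential term, but Section 1 is unaffected, so the severability proviso in Section 4 preserves the remaining provisions. The provisions still in force are Section 1, Section 2, Section 4, and Section 6.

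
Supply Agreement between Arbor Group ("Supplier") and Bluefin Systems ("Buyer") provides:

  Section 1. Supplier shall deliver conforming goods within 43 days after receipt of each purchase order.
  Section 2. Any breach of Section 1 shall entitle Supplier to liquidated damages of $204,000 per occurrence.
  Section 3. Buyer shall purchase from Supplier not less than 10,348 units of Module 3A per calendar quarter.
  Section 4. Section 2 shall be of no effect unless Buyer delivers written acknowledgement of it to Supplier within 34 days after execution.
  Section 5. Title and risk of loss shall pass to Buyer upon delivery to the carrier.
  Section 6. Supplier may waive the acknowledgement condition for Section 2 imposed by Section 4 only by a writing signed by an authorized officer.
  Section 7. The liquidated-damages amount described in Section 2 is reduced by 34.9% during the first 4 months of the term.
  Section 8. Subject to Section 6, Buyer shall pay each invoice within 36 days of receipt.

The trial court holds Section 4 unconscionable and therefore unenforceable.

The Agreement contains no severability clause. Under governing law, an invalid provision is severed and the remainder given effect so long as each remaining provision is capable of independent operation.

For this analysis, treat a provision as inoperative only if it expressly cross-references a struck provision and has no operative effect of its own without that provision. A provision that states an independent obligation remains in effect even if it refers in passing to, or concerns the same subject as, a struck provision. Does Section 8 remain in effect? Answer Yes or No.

Yes

Section 4 is struck. Section 6 merely fixes the waiver condition for Section 4; with Section 4 gone it has nothing to operate on and falls away. Although Section 8 refers to Section 6, its operative terms do not depend on Section 6, so it remains in effect. Under the stated default rule, only provisions that cannot operate independently fall away; the rest are enforced. The provisions still in force are Section 1, Section 2, Section 3, Section 5, Section 7, and Section 8. Section 8 is among the surviving provisions, so the answer is yes.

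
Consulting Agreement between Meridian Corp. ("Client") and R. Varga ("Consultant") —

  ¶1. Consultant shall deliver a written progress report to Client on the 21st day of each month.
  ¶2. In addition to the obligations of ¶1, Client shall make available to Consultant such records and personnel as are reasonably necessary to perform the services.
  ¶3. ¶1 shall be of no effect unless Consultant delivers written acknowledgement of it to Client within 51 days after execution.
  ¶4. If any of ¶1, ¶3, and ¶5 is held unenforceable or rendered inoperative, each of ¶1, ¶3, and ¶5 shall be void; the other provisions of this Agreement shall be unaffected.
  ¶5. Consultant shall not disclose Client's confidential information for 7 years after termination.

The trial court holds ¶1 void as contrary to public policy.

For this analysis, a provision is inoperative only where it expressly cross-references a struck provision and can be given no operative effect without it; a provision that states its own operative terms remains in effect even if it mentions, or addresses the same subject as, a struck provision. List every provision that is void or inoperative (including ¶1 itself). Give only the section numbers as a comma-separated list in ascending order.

¶1 is struck. ¶3 merely fixes the acknowledgement condition for ¶1; with ¶1 gone it has nothing to operate on and falls away. Although ¶2 refers to ¶1, its operative terms do not depend on ¶1, so it remains in effect. ¶4 declares ¶1, ¶3, and ¶5 mutually dependent; since one of them has fallen, all of them are of no effect. That brings down ¶5 as well. The remainder continues in force under ¶4. The provisions still in force are ¶2 and ¶4.

1, 3, 5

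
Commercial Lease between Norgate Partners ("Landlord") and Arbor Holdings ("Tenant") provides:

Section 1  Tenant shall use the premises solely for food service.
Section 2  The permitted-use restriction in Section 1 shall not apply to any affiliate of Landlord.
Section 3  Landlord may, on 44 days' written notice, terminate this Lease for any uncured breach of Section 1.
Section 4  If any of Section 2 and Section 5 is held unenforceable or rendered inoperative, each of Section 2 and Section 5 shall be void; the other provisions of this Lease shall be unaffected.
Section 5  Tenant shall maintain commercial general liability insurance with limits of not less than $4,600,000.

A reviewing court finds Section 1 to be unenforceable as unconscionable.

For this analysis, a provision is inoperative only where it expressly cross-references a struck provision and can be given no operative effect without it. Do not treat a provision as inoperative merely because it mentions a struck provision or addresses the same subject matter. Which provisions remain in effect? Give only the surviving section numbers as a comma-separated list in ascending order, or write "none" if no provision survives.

Section 1 is struck. Section 2 operates only by reference to Section 1, so it falls with Section 1. Section 3 merely fixes the termination right for breach of Section 1; with Section 1 gone it has nothing to operate on and falls away. Section 4 declares Section 2 and Section 5 mutually dependent; since one of them has fallen, all of them are of no effect. That brings down Section 5 as well. The remainder continues in force under Section 4. Only Section 4 remains in effect.

4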